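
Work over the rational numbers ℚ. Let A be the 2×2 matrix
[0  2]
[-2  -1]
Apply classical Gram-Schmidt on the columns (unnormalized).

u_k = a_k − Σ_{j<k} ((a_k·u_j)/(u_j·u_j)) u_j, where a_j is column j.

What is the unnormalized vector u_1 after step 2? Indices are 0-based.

u_1 = (2, 0)

Step 1: u_0 = a_0 = (0, -2).
Step 2: u_1 = a_1 − (1/2)·u_0 = (2, 0).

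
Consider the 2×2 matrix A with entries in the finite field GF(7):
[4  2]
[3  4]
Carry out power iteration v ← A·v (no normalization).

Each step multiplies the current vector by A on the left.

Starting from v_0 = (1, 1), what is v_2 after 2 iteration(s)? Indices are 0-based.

v_0 = (1, 1).
v_1 = A·v_0 = (6, 0).
v_2 = A·v_1 = (3, 4).

v_2 = (3, 4)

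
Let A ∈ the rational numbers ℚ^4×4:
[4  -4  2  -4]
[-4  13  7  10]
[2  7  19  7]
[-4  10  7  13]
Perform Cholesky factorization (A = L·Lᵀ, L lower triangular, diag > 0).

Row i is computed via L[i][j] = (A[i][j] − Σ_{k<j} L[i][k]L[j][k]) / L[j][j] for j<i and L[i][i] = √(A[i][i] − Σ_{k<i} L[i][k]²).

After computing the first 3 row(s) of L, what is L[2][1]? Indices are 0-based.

L[2][1] = 3

Step 1: L[0][0] = √(4) = 2.
  L[1][0] = (-4) / L[0][0] = -2.
Step 2: L[1][1] = √(9) = 3.
  L[2][0] = (2) / L[0][0] = 1.
  L[2][1] = (9) / L[1][1] = 3.
Step 3: L[2][2] = √(9) = 3.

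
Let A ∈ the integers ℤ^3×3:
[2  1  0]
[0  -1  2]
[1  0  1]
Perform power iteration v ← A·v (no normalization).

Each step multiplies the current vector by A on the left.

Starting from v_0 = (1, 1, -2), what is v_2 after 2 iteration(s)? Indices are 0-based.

v_2 = (1, 3, 2)

v_0 = (1, 1, -2).
v_1 = A·v_0 = (3, -5, -1).
v_2 = A·v_1 = (1, 3, 2).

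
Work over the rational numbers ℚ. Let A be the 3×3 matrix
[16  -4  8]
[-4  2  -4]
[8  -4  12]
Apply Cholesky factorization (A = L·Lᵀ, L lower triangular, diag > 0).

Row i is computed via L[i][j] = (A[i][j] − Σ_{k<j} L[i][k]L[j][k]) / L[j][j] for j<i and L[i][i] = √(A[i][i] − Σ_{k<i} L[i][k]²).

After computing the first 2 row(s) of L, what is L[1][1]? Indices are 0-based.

L[1][1] = 1

Step 1: L[0][0] = √(16) = 4.
  L[1][0] = (-4) / L[0][0] = -1.
Step 2: L[1][1] = √(1) = 1.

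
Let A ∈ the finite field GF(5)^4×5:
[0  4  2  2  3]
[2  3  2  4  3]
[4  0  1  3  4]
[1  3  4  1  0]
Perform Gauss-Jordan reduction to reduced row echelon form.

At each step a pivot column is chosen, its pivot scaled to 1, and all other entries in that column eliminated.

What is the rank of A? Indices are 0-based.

step 1: exchange rows 0,1
step 1: normalize row 0 (÷2) = (1, 4, 1, 2, 4)
  row 2: subtract 4×row0 = (0, 4, 2, 0, 3)
  row 3: subtract 1×row0 = (0, 4, 3, 4, 1)
step 2: normalize row 1 (÷4) = (0, 1, 3, 3, 2)
  row 0: subtract 4×row1 = (1, 0, 4, 0, 1)
  row 2: subtract 4×row1 = (0, 0, 0, 3, 0)
  row 3: subtract 4×row1 = (0, 0, 1, 2, 3)
step 3: exchange rows 2,3
step 3: normalize row 2 (÷1) = (0, 0, 1, 2, 3)
  row 0: subtract 4×row2 = (1, 0, 0, 2, 4)
  row 1: subtract 3×row2 = (0, 1, 0, 2, 3)
step 4: normalize row 3 (÷3) = (0, 0, 0, 1, 0)
  row 0: subtract 2×row3 = (1, 0, 0, 0, 4)
  row 1: subtract 2×row3 = (0, 1, 0, 0, 3)
  row 2: subtract 2×row3 = (0, 0, 1, 0, 3)

rank = 4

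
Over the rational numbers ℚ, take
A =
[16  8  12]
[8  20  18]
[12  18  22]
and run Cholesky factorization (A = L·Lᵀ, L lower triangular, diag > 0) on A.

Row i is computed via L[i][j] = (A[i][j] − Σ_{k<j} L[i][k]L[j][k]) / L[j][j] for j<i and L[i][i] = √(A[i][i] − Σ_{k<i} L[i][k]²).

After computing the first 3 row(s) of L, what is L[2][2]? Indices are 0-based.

L[2][2] = 2

Step 1: L[0][0] = √(16) = 4.
  L[1][0] = (8) / L[0][0] = 2.
Step 2: L[1][1] = √(16) = 4.
  L[2][0] = (12) / L[0][0] = 3.
  L[2][1] = (12) / L[1][1] = 3.
Step 3: L[2][2] = √(4) = 2.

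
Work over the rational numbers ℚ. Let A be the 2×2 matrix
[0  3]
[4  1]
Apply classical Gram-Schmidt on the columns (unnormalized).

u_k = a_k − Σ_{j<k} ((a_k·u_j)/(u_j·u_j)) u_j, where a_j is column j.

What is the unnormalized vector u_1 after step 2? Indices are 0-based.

u_1 = (3, 0)

Step 1: u_0 = a_0 = (0, 4).
Step 2: u_1 = a_1 − (1/4)·u_0 = (3, 0).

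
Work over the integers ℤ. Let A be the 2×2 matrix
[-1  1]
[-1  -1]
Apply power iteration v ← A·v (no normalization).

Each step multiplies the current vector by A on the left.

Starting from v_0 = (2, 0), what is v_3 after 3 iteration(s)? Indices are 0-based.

v_0 = (2, 0).
v_1 = A·v_0 = (-2, -2).
v_2 = A·v_1 = (0, 4).
v_3 = A·v_2 = (4, -4).

v_3 = (4, -4)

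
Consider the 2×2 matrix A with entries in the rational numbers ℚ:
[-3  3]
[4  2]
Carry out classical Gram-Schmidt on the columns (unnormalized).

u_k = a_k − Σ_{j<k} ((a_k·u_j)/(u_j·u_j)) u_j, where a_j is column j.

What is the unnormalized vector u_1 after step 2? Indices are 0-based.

Step 1: u_0 = a_0 = (-3, 4).
Step 2: u_1 = a_1 − (-1/25)·u_0 = (72/25, 54/25).

u_1 = (72/25, 54/25)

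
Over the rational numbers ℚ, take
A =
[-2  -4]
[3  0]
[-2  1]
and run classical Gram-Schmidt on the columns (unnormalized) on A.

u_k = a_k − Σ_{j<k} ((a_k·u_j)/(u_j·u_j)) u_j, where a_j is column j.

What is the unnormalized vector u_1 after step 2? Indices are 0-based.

Step 1: u_0 = a_0 = (-2, 3, -2).
Step 2: u_1 = a_1 − (6/17)·u_0 = (-56/17, -18/17, 29/17).

u_1 = (-56/17, -18/17, 29/17)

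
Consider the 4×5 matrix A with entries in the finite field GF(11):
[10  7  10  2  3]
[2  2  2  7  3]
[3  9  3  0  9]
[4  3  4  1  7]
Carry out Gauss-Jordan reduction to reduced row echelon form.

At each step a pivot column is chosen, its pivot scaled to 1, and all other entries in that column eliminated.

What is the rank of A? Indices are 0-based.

rank = 4

pivot(0,0)=10: scale R0 → (1, 4, 1, 9, 8)
  clear (1,0): R1 −= (2)R0 → (0, 5, 0, 0, 9)
  clear (2,0): R2 −= (3)R0 → (0, 8, 0, 6, 7)
  clear (3,0): R3 −= (4)R0 → (0, 9, 0, 9, 8)
pivot(1,1)=5: scale R1 → (0, 1, 0, 0, 4)
  clear (0,1): R0 −= (4)R1 → (1, 0, 1, 9, 3)
  clear (2,1): R2 −= (8)R1 → (0, 0, 0, 6, 8)
  clear (3,1): R3 −= (9)R1 → (0, 0, 0, 9, 5)
col 2: no nonzero at/below row 2; advance.
pivot(2,3)=6: scale R2 → (0, 0, 0, 1, 5)
  clear (0,3): R0 −= (9)R2 → (1, 0, 1, 0, 2)
  clear (3,3): R3 −= (9)R2 → (0, 0, 0, 0, 4)
pivot(3,4)=4: scale R3 → (0, 0, 0, 0, 1)
  clear (0,4): R0 −= (2)R3 → (1, 0, 1, 0, 0)
  clear (1,4): R1 −= (4)R3 → (0, 1, 0, 0, 0)
  clear (2,4): R2 −= (5)R3 → (0, 0, 0, 1, 0)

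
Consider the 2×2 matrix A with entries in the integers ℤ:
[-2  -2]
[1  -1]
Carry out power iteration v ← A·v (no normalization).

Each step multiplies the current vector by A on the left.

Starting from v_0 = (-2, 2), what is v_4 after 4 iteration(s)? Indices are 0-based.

v_4 = (40, -28)

v_0 = (-2, 2).
v_1 = A·v_0 = (0, -4).
v_2 = A·v_1 = (8, 4).
v_3 = A·v_2 = (-24, 4).
v_4 = A·v_3 = (40, -28).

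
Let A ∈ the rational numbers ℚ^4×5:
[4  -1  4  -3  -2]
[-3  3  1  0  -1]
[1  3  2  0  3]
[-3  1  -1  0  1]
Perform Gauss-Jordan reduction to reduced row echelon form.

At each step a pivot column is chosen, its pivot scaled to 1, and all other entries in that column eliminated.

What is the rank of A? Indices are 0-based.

rank = 4

pivot(0,0)=4: scale R0 → (1, -1/4, 1, -3/4, -1/2)
  clear (1,0): R1 −= (-3)R0 → (0, 9/4, 4, -9/4, -5/2)
  clear (2,0): R2 −= (1)R0 → (0, 13/4, 1, 3/4, 7/2)
  clear (3,0): R3 −= (-3)R0 → (0, 1/4, 2, -9/4, -1/2)
pivot(1,1)=9/4: scale R1 → (0, 1, 16/9, -1, -10/9)
  clear (0,1): R0 −= (-1/4)R1 → (1, 0, 13/9, -1, -7/9)
  clear (2,1): R2 −= (13/4)R1 → (0, 0, -43/9, 4, 64/9)
  clear (3,1): R3 −= (1/4)R1 → (0, 0, 14/9, -2, -2/9)
pivot(2,2)=-43/9: scale R2 → (0, 0, 1, -36/43, -64/43)
  clear (0,2): R0 −= (13/9)R2 → (1, 0, 0, 9/43, 59/43)
  clear (1,2): R1 −= (16/9)R2 → (0, 1, 0, 21/43, 66/43)
  clear (3,2): R3 −= (14/9)R2 → (0, 0, 0, -30/43, 90/43)
pivot(3,3)=-30/43: scale R3 → (0, 0, 0, 1, -3)
  clear (0,3): R0 −= (9/43)R3 → (1, 0, 0, 0, 2)
  clear (1,3): R1 −= (21/43)R3 → (0, 1, 0, 0, 3)
  clear (2,3): R2 −= (-36/43)R3 → (0, 0, 1, 0, -4)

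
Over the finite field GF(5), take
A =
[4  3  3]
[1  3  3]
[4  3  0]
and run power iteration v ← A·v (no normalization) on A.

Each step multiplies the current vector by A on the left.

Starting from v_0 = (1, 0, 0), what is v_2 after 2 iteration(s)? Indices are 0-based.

v_0 = (1, 0, 0).
v_1 = A·v_0 = (4, 1, 4).
v_2 = A·v_1 = (1, 4, 4).

v_2 = (1, 4, 4)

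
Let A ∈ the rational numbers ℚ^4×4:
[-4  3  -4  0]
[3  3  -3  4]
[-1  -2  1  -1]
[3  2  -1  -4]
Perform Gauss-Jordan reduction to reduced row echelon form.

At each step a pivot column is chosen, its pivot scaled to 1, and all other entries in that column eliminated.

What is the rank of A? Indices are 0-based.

[1] R0 /= -4  ⇒  (1, -3/4, 1, 0)
     R1 -= 3·R0  ⇒  (0, 21/4, -6, 4)
     R2 -= -1·R0  ⇒  (0, -11/4, 2, -1)
     R3 -= 3·R0  ⇒  (0, 17/4, -4, -4)
[2] R1 /= 21/4  ⇒  (0, 1, -8/7, 16/21)
     R0 -= -3/4·R1  ⇒  (1, 0, 1/7, 4/7)
     R2 -= -11/4·R1  ⇒  (0, 0, -8/7, 23/21)
     R3 -= 17/4·R1  ⇒  (0, 0, 6/7, -152/21)
[3] R2 /= -8/7  ⇒  (0, 0, 1, -23/24)
     R0 -= 1/7·R2  ⇒  (1, 0, 0, 17/24)
     R1 -= -8/7·R2  ⇒  (0, 1, 0, -1/3)
     R3 -= 6/7·R2  ⇒  (0, 0, 0, -77/12)
[4] R3 /= -77/12  ⇒  (0, 0, 0, 1)
     R0 -= 17/24·R3  ⇒  (1, 0, 0, 0)
     R1 -= -1/3·R3  ⇒  (0, 1, 0, 0)
     R2 -= -23/24·R3  ⇒  (0, 0, 1, 0)

rank = 4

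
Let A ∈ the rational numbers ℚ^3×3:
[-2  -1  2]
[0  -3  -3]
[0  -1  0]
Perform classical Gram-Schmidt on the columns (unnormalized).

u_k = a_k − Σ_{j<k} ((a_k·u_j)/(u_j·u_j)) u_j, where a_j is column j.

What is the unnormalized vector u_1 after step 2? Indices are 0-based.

Step 1: u_0 = a_0 = (-2, 0, 0).
Step 2: u_1 = a_1 − (1/2)·u_0 = (0, -3, -1).

u_1 = (0, -3, -1)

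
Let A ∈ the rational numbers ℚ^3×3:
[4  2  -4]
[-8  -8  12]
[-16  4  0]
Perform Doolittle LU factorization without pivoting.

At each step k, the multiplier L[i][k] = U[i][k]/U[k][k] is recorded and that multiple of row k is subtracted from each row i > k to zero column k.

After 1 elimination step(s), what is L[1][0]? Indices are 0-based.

L[1][0] = -2

k=0: U[0][0]=4
  eliminate (1,0): mult=-2, new row 1: (0, -4, 4); set L[1][0]=-2
  eliminate (2,0): mult=-4, new row 2: (0, 12, -16); set L[2][0]=-4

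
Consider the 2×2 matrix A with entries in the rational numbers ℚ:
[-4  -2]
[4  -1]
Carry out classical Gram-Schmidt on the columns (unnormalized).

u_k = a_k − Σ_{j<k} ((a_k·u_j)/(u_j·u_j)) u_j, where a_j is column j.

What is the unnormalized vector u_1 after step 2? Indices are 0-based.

Step 1: u_0 = a_0 = (-4, 4).
Step 2: u_1 = a_1 − (1/8)·u_0 = (-3/2, -3/2).

u_1 = (-3/2, -3/2)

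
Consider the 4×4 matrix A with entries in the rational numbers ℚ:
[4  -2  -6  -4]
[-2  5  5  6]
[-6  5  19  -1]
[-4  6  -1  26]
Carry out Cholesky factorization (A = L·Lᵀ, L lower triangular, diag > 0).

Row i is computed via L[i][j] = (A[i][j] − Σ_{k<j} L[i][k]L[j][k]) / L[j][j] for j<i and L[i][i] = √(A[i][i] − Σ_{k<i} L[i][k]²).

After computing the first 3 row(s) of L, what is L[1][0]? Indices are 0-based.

Step 1: L[0][0] = √(4) = 2.
  L[1][0] = (-2) / L[0][0] = -1.
Step 2: L[1][1] = √(4) = 2.
  L[2][0] = (-6) / L[0][0] = -3.
  L[2][1] = (2) / L[1][1] = 1.
Step 3: L[2][2] = √(9) = 3.

L[1][0] = -1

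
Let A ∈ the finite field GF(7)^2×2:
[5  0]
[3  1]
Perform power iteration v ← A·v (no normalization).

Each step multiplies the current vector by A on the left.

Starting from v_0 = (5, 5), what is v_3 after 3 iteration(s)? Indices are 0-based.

v_3 = (2, 1)

v_0 = (5, 5).
v_1 = A·v_0 = (4, 6).
v_2 = A·v_1 = (6, 4).
v_3 = A·v_2 = (2, 1).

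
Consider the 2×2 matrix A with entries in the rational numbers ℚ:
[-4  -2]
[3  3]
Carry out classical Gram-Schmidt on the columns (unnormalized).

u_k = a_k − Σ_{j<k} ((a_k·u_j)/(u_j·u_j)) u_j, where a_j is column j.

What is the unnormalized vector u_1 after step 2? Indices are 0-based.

Step 1: u_0 = a_0 = (-4, 3).
Step 2: u_1 = a_1 − (17/25)·u_0 = (18/25, 24/25).

u_1 = (18/25, 24/25)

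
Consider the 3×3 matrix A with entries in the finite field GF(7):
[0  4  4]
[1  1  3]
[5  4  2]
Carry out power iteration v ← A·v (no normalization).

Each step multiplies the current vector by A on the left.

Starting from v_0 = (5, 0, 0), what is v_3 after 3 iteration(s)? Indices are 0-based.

v_0 = (5, 0, 0).
v_1 = A·v_0 = (0, 5, 4).
v_2 = A·v_1 = (1, 3, 0).
v_3 = A·v_2 = (5, 4, 3).

v_3 = (5, 4, 3)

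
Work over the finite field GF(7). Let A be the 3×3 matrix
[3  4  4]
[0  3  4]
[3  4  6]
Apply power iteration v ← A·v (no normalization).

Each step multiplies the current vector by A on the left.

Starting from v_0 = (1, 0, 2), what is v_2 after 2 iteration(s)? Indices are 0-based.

v_0 = (1, 0, 2).
v_1 = A·v_0 = (4, 1, 1).
v_2 = A·v_1 = (6, 0, 1).

v_2 = (6, 0, 1)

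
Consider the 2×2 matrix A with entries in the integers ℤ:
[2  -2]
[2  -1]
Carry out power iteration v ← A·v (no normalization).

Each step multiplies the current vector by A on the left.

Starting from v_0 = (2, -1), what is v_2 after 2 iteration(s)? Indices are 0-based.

v_2 = (2, 7)

v_0 = (2, -1).
v_1 = A·v_0 = (6, 5).
v_2 = A·v_1 = (2, 7).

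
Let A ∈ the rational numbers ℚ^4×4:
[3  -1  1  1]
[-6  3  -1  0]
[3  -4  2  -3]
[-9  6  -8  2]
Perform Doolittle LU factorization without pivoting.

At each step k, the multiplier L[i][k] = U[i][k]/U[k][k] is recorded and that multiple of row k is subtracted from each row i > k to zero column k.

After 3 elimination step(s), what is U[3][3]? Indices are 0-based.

U[3][3] = 3

k=0: U[0][0]=3
  eliminate (1,0): mult=-2, new row 1: (0, 1, 1, 2); set L[1][0]=-2
  eliminate (2,0): mult=1, new row 2: (0, -3, 1, -4); set L[2][0]=1
  eliminate (3,0): mult=-3, new row 3: (0, 3, -5, 5); set L[3][0]=-3
k=1: U[1][1]=1
  eliminate (2,1): mult=-3, new row 2: (0, 0, 4, 2); set L[2][1]=-3
  eliminate (3,1): mult=3, new row 3: (0, 0, -8, -1); set L[3][1]=3
k=2: U[2][2]=4
  eliminate (3,2): mult=-2, new row 3: (0, 0, 0, 3); set L[3][2]=-2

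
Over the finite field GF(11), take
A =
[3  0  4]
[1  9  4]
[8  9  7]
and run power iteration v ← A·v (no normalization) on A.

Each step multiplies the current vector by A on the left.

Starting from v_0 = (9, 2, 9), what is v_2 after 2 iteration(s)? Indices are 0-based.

v_0 = (9, 2, 9).
v_1 = A·v_0 = (8, 8, 10).
v_2 = A·v_1 = (9, 10, 8).

v_2 = (9, 10, 8)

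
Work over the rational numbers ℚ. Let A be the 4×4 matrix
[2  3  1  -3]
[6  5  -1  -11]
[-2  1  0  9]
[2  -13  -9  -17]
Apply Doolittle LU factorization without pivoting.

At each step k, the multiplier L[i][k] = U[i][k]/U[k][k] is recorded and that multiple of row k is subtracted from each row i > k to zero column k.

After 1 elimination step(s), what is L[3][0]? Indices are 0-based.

L[3][0] = 1

k=0: U[0][0]=2
  eliminate (1,0): mult=3, new row 1: (0, -4, -4, -2); set L[1][0]=3
  eliminate (2,0): mult=-1, new row 2: (0, 4, 1, 6); set L[2][0]=-1
  eliminate (3,0): mult=1, new row 3: (0, -16, -10, -14); set L[3][0]=1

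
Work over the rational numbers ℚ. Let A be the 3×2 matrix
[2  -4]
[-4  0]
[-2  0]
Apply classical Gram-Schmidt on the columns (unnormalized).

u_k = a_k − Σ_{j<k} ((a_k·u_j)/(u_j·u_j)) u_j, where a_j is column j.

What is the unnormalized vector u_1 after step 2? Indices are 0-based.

u_1 = (-10/3, -4/3, -2/3)

Step 1: u_0 = a_0 = (2, -4, -2).
Step 2: u_1 = a_1 − (-1/3)·u_0 = (-10/3, -4/3, -2/3).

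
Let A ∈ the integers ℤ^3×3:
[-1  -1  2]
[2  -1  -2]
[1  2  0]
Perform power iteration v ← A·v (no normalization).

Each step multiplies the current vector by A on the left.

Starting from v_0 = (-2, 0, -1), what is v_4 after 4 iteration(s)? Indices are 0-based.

v_4 = (34, -42, -16)

v_0 = (-2, 0, -1).
v_1 = A·v_0 = (0, -2, -2).
v_2 = A·v_1 = (-2, 6, -4).
v_3 = A·v_2 = (-12, -2, 10).
v_4 = A·v_3 = (34, -42, -16).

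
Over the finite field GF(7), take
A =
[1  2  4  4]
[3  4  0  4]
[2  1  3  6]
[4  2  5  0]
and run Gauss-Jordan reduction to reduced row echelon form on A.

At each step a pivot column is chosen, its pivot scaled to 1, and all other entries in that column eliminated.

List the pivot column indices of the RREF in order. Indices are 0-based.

pivot(0,0)=1: scale R0 → (1, 2, 4, 4)
  clear (1,0): R1 −= (3)R0 → (0, 5, 2, 6)
  clear (2,0): R2 −= (2)R0 → (0, 4, 2, 5)
  clear (3,0): R3 −= (4)R0 → (0, 1, 3, 5)
pivot(1,1)=5: scale R1 → (0, 1, 6, 4)
  clear (0,1): R0 −= (2)R1 → (1, 0, 6, 3)
  clear (2,1): R2 −= (4)R1 → (0, 0, 6, 3)
  clear (3,1): R3 −= (1)R1 → (0, 0, 4, 1)
pivot(2,2)=6: scale R2 → (0, 0, 1, 4)
  clear (0,2): R0 −= (6)R2 → (1, 0, 0, 0)
  clear (1,2): R1 −= (6)R2 → (0, 1, 0, 1)
  clear (3,2): R3 −= (4)R2 → (0, 0, 0, 6)
pivot(3,3)=6: scale R3 → (0, 0, 0, 1)
  clear (1,3): R1 −= (1)R3 → (0, 1, 0, 0)
  clear (2,3): R2 −= (4)R3 → (0, 0, 1, 0)

pivot columns: 0, 1, 2, 3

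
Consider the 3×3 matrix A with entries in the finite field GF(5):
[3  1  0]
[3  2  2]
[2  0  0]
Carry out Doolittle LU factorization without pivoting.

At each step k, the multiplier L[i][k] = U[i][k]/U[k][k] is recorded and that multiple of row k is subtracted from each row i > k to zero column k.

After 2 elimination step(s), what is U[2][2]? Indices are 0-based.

Step 1: pivot at (0,0) is 3.
  row1 ← row1 − (1)·row0  ⇒  L[1][0]=1, U row1=(0, 1, 2)
  row2 ← row2 − (4)·row0  ⇒  L[2][0]=4, U row2=(0, 1, 0)
Step 2: pivot at (1,1) is 1.
  row2 ← row2 − (1)·row1  ⇒  L[2][1]=1, U row2=(0, 0, 3)

U[2][2] = 3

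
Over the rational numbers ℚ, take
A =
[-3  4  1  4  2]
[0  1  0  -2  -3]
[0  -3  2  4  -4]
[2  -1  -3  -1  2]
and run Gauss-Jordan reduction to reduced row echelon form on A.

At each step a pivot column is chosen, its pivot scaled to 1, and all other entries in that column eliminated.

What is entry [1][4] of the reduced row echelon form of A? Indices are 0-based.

M[1][4] = -65/8

step 1: normalize row 0 (÷-3) = (1, -4/3, -1/3, -4/3, -2/3)
  row 3: subtract 2×row0 = (0, 5/3, -7/3, 5/3, 10/3)
step 2: normalize row 1 (÷1) = (0, 1, 0, -2, -3)
  row 0: subtract -4/3×row1 = (1, 0, -1/3, -4, -14/3)
  row 2: subtract -3×row1 = (0, 0, 2, -2, -13)
  row 3: subtract 5/3×row1 = (0, 0, -7/3, 5, 25/3)
step 3: normalize row 2 (÷2) = (0, 0, 1, -1, -13/2)
  row 0: subtract -1/3×row2 = (1, 0, 0, -13/3, -41/6)
  row 3: subtract -7/3×row2 = (0, 0, 0, 8/3, -41/6)
step 4: normalize row 3 (÷8/3) = (0, 0, 0, 1, -41/16)
  row 0: subtract -13/3×row3 = (1, 0, 0, 0, -287/16)
  row 1: subtract -2×row3 = (0, 1, 0, 0, -65/8)
  row 2: subtract -1×row3 = (0, 0, 1, 0, -145/16)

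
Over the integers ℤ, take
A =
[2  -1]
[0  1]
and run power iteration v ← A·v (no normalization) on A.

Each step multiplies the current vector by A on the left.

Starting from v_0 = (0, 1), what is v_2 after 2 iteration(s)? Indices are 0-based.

v_0 = (0, 1).
v_1 = A·v_0 = (-1, 1).
v_2 = A·v_1 = (-3, 1).

v_2 = (-3, 1)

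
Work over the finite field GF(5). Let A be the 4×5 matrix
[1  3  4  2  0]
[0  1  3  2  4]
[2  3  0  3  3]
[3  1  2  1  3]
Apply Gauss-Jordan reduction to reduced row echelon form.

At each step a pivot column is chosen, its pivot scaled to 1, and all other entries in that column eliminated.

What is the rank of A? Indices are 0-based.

[1] R0 /= 1  ⇒  (1, 3, 4, 2, 0)
     R2 -= 2·R0  ⇒  (0, 2, 2, 4, 3)
     R3 -= 3·R0  ⇒  (0, 2, 0, 0, 3)
[2] R1 /= 1  ⇒  (0, 1, 3, 2, 4)
     R0 -= 3·R1  ⇒  (1, 0, 0, 1, 3)
     R2 -= 2·R1  ⇒  (0, 0, 1, 0, 0)
     R3 -= 2·R1  ⇒  (0, 0, 4, 1, 0)
[3] R2 /= 1  ⇒  (0, 0, 1, 0, 0)
     R1 -= 3·R2  ⇒  (0, 1, 0, 2, 4)
     R3 -= 4·R2  ⇒  (0, 0, 0, 1, 0)
[4] R3 /= 1  ⇒  (0, 0, 0, 1, 0)
     R0 -= 1·R3  ⇒  (1, 0, 0, 0, 3)
     R1 -= 2·R3  ⇒  (0, 1, 0, 0, 4)

rank = 4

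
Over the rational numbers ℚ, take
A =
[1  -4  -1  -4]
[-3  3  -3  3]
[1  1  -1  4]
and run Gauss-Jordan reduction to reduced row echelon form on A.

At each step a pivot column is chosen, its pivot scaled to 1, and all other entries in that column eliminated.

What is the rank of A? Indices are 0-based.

rank = 3

step 1: normalize row 0 (÷1) = (1, -4, -1, -4)
  row 1: subtract -3×row0 = (0, -9, -6, -9)
  row 2: subtract 1×row0 = (0, 5, 0, 8)
step 2: normalize row 1 (÷-9) = (0, 1, 2/3, 1)
  row 0: subtract -4×row1 = (1, 0, 5/3, 0)
  row 2: subtract 5×row1 = (0, 0, -10/3, 3)
step 3: normalize row 2 (÷-10/3) = (0, 0, 1, -9/10)
  row 0: subtract 5/3×row2 = (1, 0, 0, 3/2)
  row 1: subtract 2/3×row2 = (0, 1, 0, 8/5)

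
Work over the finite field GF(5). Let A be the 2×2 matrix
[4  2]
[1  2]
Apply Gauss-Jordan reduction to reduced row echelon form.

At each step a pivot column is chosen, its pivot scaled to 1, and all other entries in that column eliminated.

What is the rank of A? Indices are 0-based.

rank = 2

step 1: normalize row 0 (÷4) = (1, 3)
  row 1: subtract 1×row0 = (0, 4)
step 2: normalize row 1 (÷4) = (0, 1)
  row 0: subtract 3×row1 = (1, 0)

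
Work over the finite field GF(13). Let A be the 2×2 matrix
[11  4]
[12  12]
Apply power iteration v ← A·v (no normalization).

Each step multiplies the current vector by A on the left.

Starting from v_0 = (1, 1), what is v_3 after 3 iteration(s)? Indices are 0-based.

v_3 = (11, 12)

v_0 = (1, 1).
v_1 = A·v_0 = (2, 11).
v_2 = A·v_1 = (1, 0).
v_3 = A·v_2 = (11, 12).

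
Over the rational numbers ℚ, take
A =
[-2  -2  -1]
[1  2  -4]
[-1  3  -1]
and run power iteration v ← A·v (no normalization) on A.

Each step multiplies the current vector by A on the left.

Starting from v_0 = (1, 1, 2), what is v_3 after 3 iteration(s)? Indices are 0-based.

v_0 = (1, 1, 2).
v_1 = A·v_0 = (-6, -5, 0).
v_2 = A·v_1 = (22, -16, -9).
v_3 = A·v_2 = (-3, 26, -61).

v_3 = (-3, 26, -61)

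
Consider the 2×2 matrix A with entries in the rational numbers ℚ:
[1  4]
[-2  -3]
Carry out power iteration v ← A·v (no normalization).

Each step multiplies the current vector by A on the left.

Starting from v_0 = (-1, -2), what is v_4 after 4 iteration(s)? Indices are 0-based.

v_0 = (-1, -2).
v_1 = A·v_0 = (-9, 8).
v_2 = A·v_1 = (23, -6).
v_3 = A·v_2 = (-1, -28).
v_4 = A·v_3 = (-113, 86).

v_4 = (-113, 86)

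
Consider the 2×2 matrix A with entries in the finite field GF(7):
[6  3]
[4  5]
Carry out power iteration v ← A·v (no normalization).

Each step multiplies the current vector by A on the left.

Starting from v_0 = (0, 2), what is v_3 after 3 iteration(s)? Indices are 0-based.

v_0 = (0, 2).
v_1 = A·v_0 = (6, 3).
v_2 = A·v_1 = (3, 4).
v_3 = A·v_2 = (2, 4).

v_3 = (2, 4)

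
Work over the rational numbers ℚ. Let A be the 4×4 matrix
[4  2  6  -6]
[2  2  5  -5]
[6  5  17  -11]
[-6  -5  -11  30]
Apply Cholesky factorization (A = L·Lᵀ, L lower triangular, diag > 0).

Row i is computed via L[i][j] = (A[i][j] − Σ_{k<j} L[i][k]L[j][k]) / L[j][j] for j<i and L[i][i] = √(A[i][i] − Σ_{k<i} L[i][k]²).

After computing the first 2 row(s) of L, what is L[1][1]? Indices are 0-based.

Step 1: L[0][0] = √(4) = 2.
  L[1][0] = (2) / L[0][0] = 1.
Step 2: L[1][1] = √(1) = 1.

L[1][1] = 1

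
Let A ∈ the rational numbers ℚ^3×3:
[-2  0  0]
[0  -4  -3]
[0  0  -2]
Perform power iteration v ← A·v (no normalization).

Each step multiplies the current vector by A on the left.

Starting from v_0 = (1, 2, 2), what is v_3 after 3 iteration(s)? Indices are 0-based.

v_0 = (1, 2, 2).
v_1 = A·v_0 = (-2, -14, -4).
v_2 = A·v_1 = (4, 68, 8).
v_3 = A·v_2 = (-8, -296, -16).

v_3 = (-8, -296, -16)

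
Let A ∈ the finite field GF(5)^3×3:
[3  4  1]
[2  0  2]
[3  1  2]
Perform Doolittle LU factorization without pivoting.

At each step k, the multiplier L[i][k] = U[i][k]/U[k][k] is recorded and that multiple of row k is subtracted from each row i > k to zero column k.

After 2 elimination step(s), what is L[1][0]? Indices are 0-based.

L[1][0] = 4

[col 0] pivot 3
  R1 -= 4*R0 → (0, 4, 3)  (L[1][0] := 4)
  R2 -= 1*R0 → (0, 2, 1)  (L[2][0] := 1)
[col 1] pivot 4
  R2 -= 3*R1 → (0, 0, 2)  (L[2][1] := 3)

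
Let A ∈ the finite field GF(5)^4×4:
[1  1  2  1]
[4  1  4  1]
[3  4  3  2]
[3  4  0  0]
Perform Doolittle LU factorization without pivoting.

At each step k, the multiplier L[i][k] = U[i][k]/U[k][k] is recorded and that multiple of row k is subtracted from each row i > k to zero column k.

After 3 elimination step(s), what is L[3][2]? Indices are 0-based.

k=0: U[0][0]=1
  eliminate (1,0): mult=4, new row 1: (0, 2, 1, 2); set L[1][0]=4
  eliminate (2,0): mult=3, new row 2: (0, 1, 2, 4); set L[2][0]=3
  eliminate (3,0): mult=3, new row 3: (0, 1, 4, 2); set L[3][0]=3
k=1: U[1][1]=2
  eliminate (2,1): mult=3, new row 2: (0, 0, 4, 3); set L[2][1]=3
  eliminate (3,1): mult=3, new row 3: (0, 0, 1, 1); set L[3][1]=3
k=2: U[2][2]=4
  eliminate (3,2): mult=4, new row 3: (0, 0, 0, 4); set L[3][2]=4

L[3][2] = 4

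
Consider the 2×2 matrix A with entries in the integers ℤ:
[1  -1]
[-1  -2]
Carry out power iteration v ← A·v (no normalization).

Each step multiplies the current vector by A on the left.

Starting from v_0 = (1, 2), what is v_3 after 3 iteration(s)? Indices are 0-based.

v_3 = (-7, -26)

v_0 = (1, 2).
v_1 = A·v_0 = (-1, -5).
v_2 = A·v_1 = (4, 11).
v_3 = A·v_2 = (-7, -26).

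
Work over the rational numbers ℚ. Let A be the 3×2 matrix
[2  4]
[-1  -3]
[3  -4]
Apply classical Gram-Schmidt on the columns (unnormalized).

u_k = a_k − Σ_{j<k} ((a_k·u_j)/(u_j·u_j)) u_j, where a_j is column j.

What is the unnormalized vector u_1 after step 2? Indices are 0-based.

u_1 = (29/7, -43/14, -53/14)

Step 1: u_0 = a_0 = (2, -1, 3).
Step 2: u_1 = a_1 − (-1/14)·u_0 = (29/7, -43/14, -53/14).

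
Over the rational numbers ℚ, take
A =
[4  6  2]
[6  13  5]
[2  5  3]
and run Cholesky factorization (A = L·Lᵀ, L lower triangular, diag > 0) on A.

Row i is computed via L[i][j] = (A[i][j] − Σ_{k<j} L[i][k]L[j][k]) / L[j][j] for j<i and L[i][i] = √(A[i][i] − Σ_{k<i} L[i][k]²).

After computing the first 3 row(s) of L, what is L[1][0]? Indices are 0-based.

L[1][0] = 3

Step 1: L[0][0] = √(4) = 2.
  L[1][0] = (6) / L[0][0] = 3.
Step 2: L[1][1] = √(4) = 2.
  L[2][0] = (2) / L[0][0] = 1.
  L[2][1] = (2) / L[1][1] = 1.
Step 3: L[2][2] = √(1) = 1.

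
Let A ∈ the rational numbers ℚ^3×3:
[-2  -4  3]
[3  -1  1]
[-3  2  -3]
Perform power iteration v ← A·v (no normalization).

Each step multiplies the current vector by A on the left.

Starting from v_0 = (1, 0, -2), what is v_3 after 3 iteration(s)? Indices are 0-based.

v_3 = (97, 102, -158)

v_0 = (1, 0, -2).
v_1 = A·v_0 = (-8, 1, 3).
v_2 = A·v_1 = (21, -22, 17).
v_3 = A·v_2 = (97, 102, -158).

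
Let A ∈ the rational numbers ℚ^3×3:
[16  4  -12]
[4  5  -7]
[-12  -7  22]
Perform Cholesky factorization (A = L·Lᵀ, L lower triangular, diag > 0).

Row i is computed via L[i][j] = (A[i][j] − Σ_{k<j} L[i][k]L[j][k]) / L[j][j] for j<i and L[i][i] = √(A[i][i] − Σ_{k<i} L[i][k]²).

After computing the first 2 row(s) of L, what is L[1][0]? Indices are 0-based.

Step 1: L[0][0] = √(16) = 4.
  L[1][0] = (4) / L[0][0] = 1.
Step 2: L[1][1] = √(4) = 2.

L[1][0] = 1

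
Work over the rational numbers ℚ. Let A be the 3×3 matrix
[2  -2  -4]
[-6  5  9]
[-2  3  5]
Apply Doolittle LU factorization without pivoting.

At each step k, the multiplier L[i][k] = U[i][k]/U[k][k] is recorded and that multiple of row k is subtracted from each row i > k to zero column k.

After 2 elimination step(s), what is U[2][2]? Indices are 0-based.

U[2][2] = -2

k=0: U[0][0]=2
  eliminate (1,0): mult=-3, new row 1: (0, -1, -3); set L[1][0]=-3
  eliminate (2,0): mult=-1, new row 2: (0, 1, 1); set L[2][0]=-1
k=1: U[1][1]=-1
  eliminate (2,1): mult=-1, new row 2: (0, 0, -2); set L[2][1]=-1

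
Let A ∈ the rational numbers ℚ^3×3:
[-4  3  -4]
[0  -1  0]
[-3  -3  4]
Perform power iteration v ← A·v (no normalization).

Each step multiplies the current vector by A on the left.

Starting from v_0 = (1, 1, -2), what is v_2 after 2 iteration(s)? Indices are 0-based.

v_2 = (25, 1, -74)

v_0 = (1, 1, -2).
v_1 = A·v_0 = (7, -1, -14).
v_2 = A·v_1 = (25, 1, -74).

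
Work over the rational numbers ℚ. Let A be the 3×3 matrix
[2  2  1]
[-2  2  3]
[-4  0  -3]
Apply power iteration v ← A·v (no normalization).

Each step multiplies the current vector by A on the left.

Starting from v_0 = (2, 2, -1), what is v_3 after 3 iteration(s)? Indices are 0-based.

v_3 = (-77, -115, 27)

v_0 = (2, 2, -1).
v_1 = A·v_0 = (7, -3, -5).
v_2 = A·v_1 = (3, -35, -13).
v_3 = A·v_2 = (-77, -115, 27).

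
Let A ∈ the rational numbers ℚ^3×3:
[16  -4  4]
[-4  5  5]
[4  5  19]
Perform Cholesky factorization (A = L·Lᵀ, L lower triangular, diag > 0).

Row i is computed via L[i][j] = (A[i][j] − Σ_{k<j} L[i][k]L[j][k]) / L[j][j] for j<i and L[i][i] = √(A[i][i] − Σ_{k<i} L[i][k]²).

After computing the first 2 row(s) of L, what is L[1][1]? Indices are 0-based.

Step 1: L[0][0] = √(16) = 4.
  L[1][0] = (-4) / L[0][0] = -1.
Step 2: L[1][1] = √(4) = 2.

L[1][1] = 2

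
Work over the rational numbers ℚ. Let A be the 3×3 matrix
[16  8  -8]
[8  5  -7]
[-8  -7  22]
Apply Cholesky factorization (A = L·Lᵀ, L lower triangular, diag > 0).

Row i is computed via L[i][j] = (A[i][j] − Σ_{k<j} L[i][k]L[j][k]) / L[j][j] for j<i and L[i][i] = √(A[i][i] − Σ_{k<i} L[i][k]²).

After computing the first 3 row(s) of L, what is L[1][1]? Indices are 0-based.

L[1][1] = 1

Step 1: L[0][0] = √(16) = 4.
  L[1][0] = (8) / L[0][0] = 2.
Step 2: L[1][1] = √(1) = 1.
  L[2][0] = (-8) / L[0][0] = -2.
  L[2][1] = (-3) / L[1][1] = -3.
Step 3: L[2][2] = √(9) = 3.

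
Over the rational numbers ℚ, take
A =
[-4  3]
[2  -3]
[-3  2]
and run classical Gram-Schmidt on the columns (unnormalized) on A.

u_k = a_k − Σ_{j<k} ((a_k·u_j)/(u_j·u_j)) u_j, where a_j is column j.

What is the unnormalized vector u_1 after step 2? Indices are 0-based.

u_1 = (-9/29, -39/29, -14/29)

Step 1: u_0 = a_0 = (-4, 2, -3).
Step 2: u_1 = a_1 − (-24/29)·u_0 = (-9/29, -39/29, -14/29).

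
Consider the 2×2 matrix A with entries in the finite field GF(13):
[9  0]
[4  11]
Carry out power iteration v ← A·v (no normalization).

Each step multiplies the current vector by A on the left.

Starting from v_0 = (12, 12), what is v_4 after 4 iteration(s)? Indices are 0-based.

v_4 = (4, 9)

v_0 = (12, 12).
v_1 = A·v_0 = (4, 11).
v_2 = A·v_1 = (10, 7).
v_3 = A·v_2 = (12, 0).
v_4 = A·v_3 = (4, 9).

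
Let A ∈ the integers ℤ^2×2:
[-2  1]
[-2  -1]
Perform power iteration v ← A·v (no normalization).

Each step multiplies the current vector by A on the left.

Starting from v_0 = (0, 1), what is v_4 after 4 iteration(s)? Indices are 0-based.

v_4 = (-3, -17)

v_0 = (0, 1).
v_1 = A·v_0 = (1, -1).
v_2 = A·v_1 = (-3, -1).
v_3 = A·v_2 = (5, 7).
v_4 = A·v_3 = (-3, -17).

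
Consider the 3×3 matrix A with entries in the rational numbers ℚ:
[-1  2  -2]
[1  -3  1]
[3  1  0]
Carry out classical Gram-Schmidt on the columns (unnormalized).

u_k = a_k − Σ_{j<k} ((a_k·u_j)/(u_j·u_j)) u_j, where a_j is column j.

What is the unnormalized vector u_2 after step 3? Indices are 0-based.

Step 1: u_0 = a_0 = (-1, 1, 3).
Step 2: u_1 = a_1 − (-2/11)·u_0 = (20/11, -31/11, 17/11).
Step 3: u_2 = a_2 − (3/11)·u_0 − (-71/150)·u_1 = (-13/15, -91/150, -13/150).

u_2 = (-13/15, -91/150, -13/150)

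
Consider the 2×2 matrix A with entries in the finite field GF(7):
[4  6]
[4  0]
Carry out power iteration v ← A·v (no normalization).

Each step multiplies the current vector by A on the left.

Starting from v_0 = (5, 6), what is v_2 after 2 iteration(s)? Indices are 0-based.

v_0 = (5, 6).
v_1 = A·v_0 = (0, 6).
v_2 = A·v_1 = (1, 0).

v_2 = (1, 0)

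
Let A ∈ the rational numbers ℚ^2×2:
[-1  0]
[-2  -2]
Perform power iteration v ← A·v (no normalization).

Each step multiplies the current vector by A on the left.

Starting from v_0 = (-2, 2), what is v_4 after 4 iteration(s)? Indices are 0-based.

v_0 = (-2, 2).
v_1 = A·v_0 = (2, 0).
v_2 = A·v_1 = (-2, -4).
v_3 = A·v_2 = (2, 12).
v_4 = A·v_3 = (-2, -28).

v_4 = (-2, -28)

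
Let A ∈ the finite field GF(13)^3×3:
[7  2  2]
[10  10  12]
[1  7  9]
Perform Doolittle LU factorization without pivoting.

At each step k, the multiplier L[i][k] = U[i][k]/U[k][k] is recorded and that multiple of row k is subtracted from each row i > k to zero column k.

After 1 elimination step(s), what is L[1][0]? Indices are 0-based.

L[1][0] = 7

Step 1: pivot at (0,0) is 7.
  row1 ← row1 − (7)·row0  ⇒  L[1][0]=7, U row1=(0, 9, 11)
  row2 ← row2 − (2)·row0  ⇒  L[2][0]=2, U row2=(0, 3, 5)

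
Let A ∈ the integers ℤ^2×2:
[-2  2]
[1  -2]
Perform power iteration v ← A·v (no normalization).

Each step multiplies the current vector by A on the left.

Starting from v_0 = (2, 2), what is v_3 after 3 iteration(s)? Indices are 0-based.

v_3 = (16, -12)

v_0 = (2, 2).
v_1 = A·v_0 = (0, -2).
v_2 = A·v_1 = (-4, 4).
v_3 = A·v_2 = (16, -12).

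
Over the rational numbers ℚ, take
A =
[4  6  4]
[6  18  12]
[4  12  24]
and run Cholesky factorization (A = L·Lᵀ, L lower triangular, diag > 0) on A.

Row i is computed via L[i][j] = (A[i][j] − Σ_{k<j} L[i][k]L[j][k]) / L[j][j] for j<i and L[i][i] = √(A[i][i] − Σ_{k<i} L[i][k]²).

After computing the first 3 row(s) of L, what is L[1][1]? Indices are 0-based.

Step 1: L[0][0] = √(4) = 2.
  L[1][0] = (6) / L[0][0] = 3.
Step 2: L[1][1] = √(9) = 3.
  L[2][0] = (4) / L[0][0] = 2.
  L[2][1] = (6) / L[1][1] = 2.
Step 3: L[2][2] = √(16) = 4.

L[1][1] = 3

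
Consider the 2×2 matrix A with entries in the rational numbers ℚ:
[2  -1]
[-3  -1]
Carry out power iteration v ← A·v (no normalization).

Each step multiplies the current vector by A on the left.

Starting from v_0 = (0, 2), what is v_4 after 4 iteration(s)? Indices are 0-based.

v_4 = (-22, 38)

v_0 = (0, 2).
v_1 = A·v_0 = (-2, -2).
v_2 = A·v_1 = (-2, 8).
v_3 = A·v_2 = (-12, -2).
v_4 = A·v_3 = (-22, 38).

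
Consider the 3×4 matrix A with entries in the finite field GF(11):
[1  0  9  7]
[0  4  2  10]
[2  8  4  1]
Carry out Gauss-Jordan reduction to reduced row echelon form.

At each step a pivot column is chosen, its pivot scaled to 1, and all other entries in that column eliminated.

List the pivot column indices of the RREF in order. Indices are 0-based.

step 1: normalize row 0 (÷1) = (1, 0, 9, 7)
  row 2: subtract 2×row0 = (0, 8, 8, 9)
step 2: normalize row 1 (÷4) = (0, 1, 6, 8)
  row 2: subtract 8×row1 = (0, 0, 4, 0)
step 3: normalize row 2 (÷4) = (0, 0, 1, 0)
  row 0: subtract 9×row2 = (1, 0, 0, 7)
  row 1: subtract 6×row2 = (0, 1, 0, 8)

pivot columns: 0, 1, 2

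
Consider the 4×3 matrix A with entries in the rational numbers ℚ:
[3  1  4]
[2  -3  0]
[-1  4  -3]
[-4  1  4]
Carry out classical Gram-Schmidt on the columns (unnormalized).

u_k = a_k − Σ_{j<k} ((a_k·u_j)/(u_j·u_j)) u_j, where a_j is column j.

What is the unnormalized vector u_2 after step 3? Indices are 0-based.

Step 1: u_0 = a_0 = (3, 2, -1, -4).
Step 2: u_1 = a_1 − (-11/30)·u_0 = (21/10, -34/15, 109/30, -7/15).
Step 3: u_2 = a_2 − (-1/30)·u_0 − (-131/689)·u_1 = (3100/689, -251/689, -1614/689, 2603/689).

u_2 = (3100/689, -251/689, -1614/689, 2603/689)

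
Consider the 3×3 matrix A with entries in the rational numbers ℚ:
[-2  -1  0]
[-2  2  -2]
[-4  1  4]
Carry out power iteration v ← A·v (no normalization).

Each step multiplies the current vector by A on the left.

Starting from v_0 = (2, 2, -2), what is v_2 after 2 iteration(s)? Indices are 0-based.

v_0 = (2, 2, -2).
v_1 = A·v_0 = (-6, 4, -14).
v_2 = A·v_1 = (8, 48, -28).

v_2 = (8, 48, -28)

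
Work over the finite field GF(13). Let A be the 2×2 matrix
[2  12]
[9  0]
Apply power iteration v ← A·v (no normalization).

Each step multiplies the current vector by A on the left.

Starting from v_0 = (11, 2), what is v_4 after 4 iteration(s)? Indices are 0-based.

v_0 = (11, 2).
v_1 = A·v_0 = (7, 8).
v_2 = A·v_1 = (6, 11).
v_3 = A·v_2 = (1, 2).
v_4 = A·v_3 = (0, 9).

v_4 = (0, 9)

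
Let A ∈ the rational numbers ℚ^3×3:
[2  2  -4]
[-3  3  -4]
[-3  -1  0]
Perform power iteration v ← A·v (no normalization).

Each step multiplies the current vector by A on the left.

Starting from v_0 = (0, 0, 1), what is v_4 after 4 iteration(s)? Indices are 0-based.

v_0 = (0, 0, 1).
v_1 = A·v_0 = (-4, -4, 0).
v_2 = A·v_1 = (-16, 0, 16).
v_3 = A·v_2 = (-96, -16, 48).
v_4 = A·v_3 = (-416, 48, 304).

v_4 = (-416, 48, 304)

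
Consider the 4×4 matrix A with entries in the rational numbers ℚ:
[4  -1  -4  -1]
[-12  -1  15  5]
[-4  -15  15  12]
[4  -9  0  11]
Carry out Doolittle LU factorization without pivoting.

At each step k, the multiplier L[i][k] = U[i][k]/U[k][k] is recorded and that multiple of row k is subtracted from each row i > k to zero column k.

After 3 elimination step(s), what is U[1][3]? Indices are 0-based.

U[1][3] = 2

k=0: U[0][0]=4
  eliminate (1,0): mult=-3, new row 1: (0, -4, 3, 2); set L[1][0]=-3
  eliminate (2,0): mult=-1, new row 2: (0, -16, 11, 11); set L[2][0]=-1
  eliminate (3,0): mult=1, new row 3: (0, -8, 4, 12); set L[3][0]=1
k=1: U[1][1]=-4
  eliminate (2,1): mult=4, new row 2: (0, 0, -1, 3); set L[2][1]=4
  eliminate (3,1): mult=2, new row 3: (0, 0, -2, 8); set L[3][1]=2
k=2: U[2][2]=-1
  eliminate (3,2): mult=2, new row 3: (0, 0, 0, 2); set L[3][2]=2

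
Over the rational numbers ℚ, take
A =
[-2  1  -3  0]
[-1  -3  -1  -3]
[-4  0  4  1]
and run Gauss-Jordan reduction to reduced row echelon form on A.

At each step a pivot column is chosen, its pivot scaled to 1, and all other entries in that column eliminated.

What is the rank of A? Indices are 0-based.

rank = 3

[1] R0 /= -2  ⇒  (1, -1/2, 3/2, 0)
     R1 -= -1·R0  ⇒  (0, -7/2, 1/2, -3)
     R2 -= -4·R0  ⇒  (0, -2, 10, 1)
[2] R1 /= -7/2  ⇒  (0, 1, -1/7, 6/7)
     R0 -= -1/2·R1  ⇒  (1, 0, 10/7, 3/7)
     R2 -= -2·R1  ⇒  (0, 0, 68/7, 19/7)
[3] R2 /= 68/7  ⇒  (0, 0, 1, 19/68)
     R0 -= 10/7·R2  ⇒  (1, 0, 0, 1/34)
     R1 -= -1/7·R2  ⇒  (0, 1, 0, 61/68)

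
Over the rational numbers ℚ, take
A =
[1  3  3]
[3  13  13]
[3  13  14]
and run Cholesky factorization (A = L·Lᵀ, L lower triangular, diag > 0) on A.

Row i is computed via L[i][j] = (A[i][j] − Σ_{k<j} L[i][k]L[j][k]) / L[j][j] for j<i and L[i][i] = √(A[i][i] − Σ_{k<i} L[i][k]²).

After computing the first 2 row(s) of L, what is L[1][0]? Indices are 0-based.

Step 1: L[0][0] = √(1) = 1.
  L[1][0] = (3) / L[0][0] = 3.
Step 2: L[1][1] = √(4) = 2.

L[1][0] = 3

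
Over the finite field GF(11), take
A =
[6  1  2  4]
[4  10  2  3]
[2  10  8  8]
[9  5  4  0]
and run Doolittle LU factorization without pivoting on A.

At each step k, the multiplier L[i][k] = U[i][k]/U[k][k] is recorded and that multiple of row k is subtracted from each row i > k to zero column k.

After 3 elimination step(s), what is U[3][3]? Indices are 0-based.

k=0: U[0][0]=6
  eliminate (1,0): mult=8, new row 1: (0, 2, 8, 4); set L[1][0]=8
  eliminate (2,0): mult=4, new row 2: (0, 6, 0, 3); set L[2][0]=4
  eliminate (3,0): mult=7, new row 3: (0, 9, 1, 5); set L[3][0]=7
k=1: U[1][1]=2
  eliminate (2,1): mult=3, new row 2: (0, 0, 9, 2); set L[2][1]=3
  eliminate (3,1): mult=10, new row 3: (0, 0, 9, 9); set L[3][1]=10
k=2: U[2][2]=9
  eliminate (3,2): mult=1, new row 3: (0, 0, 0, 7); set L[3][2]=1

U[3][3] = 7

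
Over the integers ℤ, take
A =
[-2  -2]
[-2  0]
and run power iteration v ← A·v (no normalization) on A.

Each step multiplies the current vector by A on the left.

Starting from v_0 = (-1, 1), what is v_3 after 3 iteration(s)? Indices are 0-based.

v_0 = (-1, 1).
v_1 = A·v_0 = (0, 2).
v_2 = A·v_1 = (-4, 0).
v_3 = A·v_2 = (8, 8).

v_3 = (8, 8)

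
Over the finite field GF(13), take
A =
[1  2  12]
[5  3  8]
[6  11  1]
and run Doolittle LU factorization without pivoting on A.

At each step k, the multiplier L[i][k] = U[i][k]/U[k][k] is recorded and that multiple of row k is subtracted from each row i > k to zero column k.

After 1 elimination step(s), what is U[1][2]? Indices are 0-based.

U[1][2] = 0

k=0: U[0][0]=1
  eliminate (1,0): mult=5, new row 1: (0, 6, 0); set L[1][0]=5
  eliminate (2,0): mult=6, new row 2: (0, 12, 7); set L[2][0]=6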